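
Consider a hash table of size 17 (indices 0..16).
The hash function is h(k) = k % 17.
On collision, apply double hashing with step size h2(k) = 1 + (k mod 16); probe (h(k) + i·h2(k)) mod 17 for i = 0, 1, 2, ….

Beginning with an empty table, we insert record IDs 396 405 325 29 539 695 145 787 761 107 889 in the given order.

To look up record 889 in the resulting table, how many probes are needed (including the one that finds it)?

396 hashes to 5; slot 5 is free → place at 5.
405 hashes to 14; slot 14 is free → place at 14.
325 hashes to 2; slot 2 is free → place at 2.
29 hashes to 12; slot 12 is free → place at 12.
539 hashes to 12, h2=12; 12 taken → place at 7.
695 hashes to 15; slot 15 is free → place at 15.
145 hashes to 9; slot 9 is free → place at 9.
787 hashes to 5, h2=4; 5,9 taken → place at 13.
761 hashes to 13, h2=10; 13 taken → place at 6.
107 hashes to 5, h2=12; 5 taken → place at 0.
889 hashes to 5, h2=10; 5,15 taken → place at 8.
Table: [107, _, 325, _, _, 396, 761, 539, 889, 145, _, _, 29, 787, 405, 695, _]
Lookup 889: h=5, h2=10, probe 5,15,8 → found at 8.

3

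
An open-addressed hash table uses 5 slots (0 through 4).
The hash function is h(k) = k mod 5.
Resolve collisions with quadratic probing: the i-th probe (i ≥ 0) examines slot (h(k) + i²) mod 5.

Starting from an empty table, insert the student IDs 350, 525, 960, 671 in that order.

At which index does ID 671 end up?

2

350 hashes to 0; slot 0 is free => place at 0.
525 hashes to 0; 0 taken => place at 1.
960 hashes to 0; 0,1 taken => place at 4.
671 hashes to 1; 1 taken => place at 2.
Table: [350, 525, 671, -, 960]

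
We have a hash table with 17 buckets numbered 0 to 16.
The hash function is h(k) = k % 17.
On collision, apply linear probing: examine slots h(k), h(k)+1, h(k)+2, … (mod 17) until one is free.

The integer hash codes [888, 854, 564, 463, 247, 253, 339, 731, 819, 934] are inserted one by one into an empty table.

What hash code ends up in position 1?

934

888: h=4 → slot 4
854: h=4, probe 4,5 → slot 5
564: h=3 → slot 3
463: h=4, probe 4,5,6 → slot 6
247: h=9 → slot 9
253: h=15 → slot 15
339: h=16 → slot 16
731: h=0 → slot 0
819: h=3, probe 3,4,5,6,7 → slot 7
934: h=16, probe 16,0,1 → slot 1
Table: [731, 934, -, 564, 888, 854, 463, 819, -, 247, -, -, -, -, -, 253, 339]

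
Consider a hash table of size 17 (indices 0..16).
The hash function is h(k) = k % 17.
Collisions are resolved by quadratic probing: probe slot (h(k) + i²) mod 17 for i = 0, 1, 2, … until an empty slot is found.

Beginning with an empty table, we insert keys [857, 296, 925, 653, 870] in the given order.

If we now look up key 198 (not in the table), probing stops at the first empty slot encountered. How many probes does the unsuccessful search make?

2

Insert 857: h=7, slot 7 empty → index 7.
Insert 296: h=7, slot 7 occupied → index 8.
Insert 925: h=7, slots 7,8 occupied → index 11.
Insert 653: h=7, slots 7,8,11 occupied → index 16.
Insert 870: h=3, slot 3 empty → index 3.
Table: [∅, ∅, ∅, 870, ∅, ∅, ∅, 857, 296, ∅, ∅, 925, ∅, ∅, ∅, ∅, 653]
Lookup 198: h=11, probe 11,12 → slot 12 empty, not found.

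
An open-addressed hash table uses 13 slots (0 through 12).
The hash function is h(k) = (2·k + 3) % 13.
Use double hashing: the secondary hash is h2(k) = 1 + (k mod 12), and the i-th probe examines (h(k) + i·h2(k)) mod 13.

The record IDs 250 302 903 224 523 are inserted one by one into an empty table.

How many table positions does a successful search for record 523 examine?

250: h=9 => slot 9
302: h=9, h2=3, probe 9,12 => slot 12
903: h=2 => slot 2
224: h=9, h2=9, probe 9,5 => slot 5
523: h=9, h2=8, probe 9,4 => slot 4
Table: [-, -, 903, -, 523, 224, -, -, -, 250, -, -, 302]
Lookup 523: h=9, h2=8, probe 9,4 → found at 4.

2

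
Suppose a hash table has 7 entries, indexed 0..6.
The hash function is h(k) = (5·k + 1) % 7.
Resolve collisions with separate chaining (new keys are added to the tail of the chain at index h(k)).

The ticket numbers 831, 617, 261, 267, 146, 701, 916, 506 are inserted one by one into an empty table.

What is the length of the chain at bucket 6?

831 → bucket 5
617 → bucket 6
261 → bucket 4
267 → bucket 6 (collision)
146 → bucket 3
701 → bucket 6 (collision)
916 → bucket 3 (collision)
506 → bucket 4 (collision)
Final buckets:
0: ∅
1: ∅
2: ∅
3: 146 -> 916
4: 261 -> 506
5: 831
6: 617 -> 267 -> 701

3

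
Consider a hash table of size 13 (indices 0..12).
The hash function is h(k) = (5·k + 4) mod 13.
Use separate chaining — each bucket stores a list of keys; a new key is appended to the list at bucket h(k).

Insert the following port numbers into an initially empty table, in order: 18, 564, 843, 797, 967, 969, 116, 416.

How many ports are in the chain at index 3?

3

18 → bucket 3
564 → bucket 3 (collision)
843 → bucket 7
797 → bucket 11
967 → bucket 3 (collision)
969 → bucket 0
116 → bucket 12
416 → bucket 4
Final buckets:
0: 969
1: .
2: .
3: 18 -> 564 -> 967
4: 416
5: .
6: .
7: 843
8: .
9: .
10: .
11: 797
12: 116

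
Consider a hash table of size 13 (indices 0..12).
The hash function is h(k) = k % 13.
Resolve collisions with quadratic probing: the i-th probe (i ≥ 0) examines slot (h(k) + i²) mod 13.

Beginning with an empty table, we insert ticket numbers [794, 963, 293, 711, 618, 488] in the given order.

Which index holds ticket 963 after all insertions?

794 hashes to 1; slot 1 is free -> place at 1.
963 hashes to 1; 1 taken -> place at 2.
293 hashes to 7; slot 7 is free -> place at 7.
711 hashes to 9; slot 9 is free -> place at 9.
618 hashes to 7; 7 taken -> place at 8.
488 hashes to 7; 7,8 taken -> place at 11.
Table: [_, 794, 963, _, _, _, _, 293, 618, 711, _, 488, _]

2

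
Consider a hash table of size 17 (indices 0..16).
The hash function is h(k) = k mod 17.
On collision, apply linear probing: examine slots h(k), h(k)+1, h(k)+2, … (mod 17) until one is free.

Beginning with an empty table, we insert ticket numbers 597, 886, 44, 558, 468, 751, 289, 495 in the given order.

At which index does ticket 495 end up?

Insert 597: h=2, slot 2 empty → index 2.
Insert 886: h=2, slot 2 occupied → index 3.
Insert 44: h=10, slot 10 empty → index 10.
Insert 558: h=14, slot 14 empty → index 14.
Insert 468: h=9, slot 9 empty → index 9.
Insert 751: h=3, slot 3 occupied → index 4.
Insert 289: h=0, slot 0 empty → index 0.
Insert 495: h=2, slots 2,3,4 occupied → index 5.
Table: [289, —, 597, 886, 751, 495, —, —, —, 468, 44, —, —, —, 558, —, —]

5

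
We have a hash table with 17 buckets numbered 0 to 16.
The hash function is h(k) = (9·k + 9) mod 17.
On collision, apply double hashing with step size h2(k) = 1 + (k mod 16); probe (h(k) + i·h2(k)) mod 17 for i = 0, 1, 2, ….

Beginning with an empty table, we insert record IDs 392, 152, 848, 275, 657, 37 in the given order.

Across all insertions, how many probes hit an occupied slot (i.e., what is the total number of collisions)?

2

Insert 392: h=1, slot 1 empty → index 1.
Insert 152: h=0, slot 0 empty → index 0.
Insert 848: h=8, slot 8 empty → index 8.
Insert 275: h=2, slot 2 empty → index 2.
Insert 657: h=6, slot 6 empty → index 6.
Insert 37: h=2, h2=6, slots 2,8 occupied → index 14.
Table: [152, 392, 275, ∅, ∅, ∅, 657, ∅, 848, ∅, ∅, ∅, ∅, ∅, 37, ∅, ∅]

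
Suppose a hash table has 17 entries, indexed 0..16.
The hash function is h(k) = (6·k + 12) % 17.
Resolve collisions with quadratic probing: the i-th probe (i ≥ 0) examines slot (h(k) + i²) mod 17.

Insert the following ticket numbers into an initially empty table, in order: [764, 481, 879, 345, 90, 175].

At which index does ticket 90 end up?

12

764 hashes to 6; slot 6 is free => place at 6.
481 hashes to 8; slot 8 is free => place at 8.
879 hashes to 16; slot 16 is free => place at 16.
345 hashes to 8; 8 taken => place at 9.
90 hashes to 8; 8,9 taken => place at 12.
175 hashes to 8; 8,9,12 taken => place at 0.
Table: [175, —, —, —, —, —, 764, —, 481, 345, —, —, 90, —, —, —, 879]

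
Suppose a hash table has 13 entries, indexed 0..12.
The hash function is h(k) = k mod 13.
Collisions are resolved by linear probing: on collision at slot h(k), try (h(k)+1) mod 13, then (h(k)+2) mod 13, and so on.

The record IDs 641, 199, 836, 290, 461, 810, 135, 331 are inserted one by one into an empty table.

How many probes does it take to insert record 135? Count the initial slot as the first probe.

641 hashes to 4; slot 4 is free -> place at 4.
199 hashes to 4; 4 taken -> place at 5.
836 hashes to 4; 4,5 taken -> place at 6.
290 hashes to 4; 4,5,6 taken -> place at 7.
461 hashes to 6; 6,7 taken -> place at 8.
810 hashes to 4; 4,5,6,7,8 taken -> place at 9.
135 hashes to 5; 5,6,7,8,9 taken -> place at 10.
331 hashes to 6; 6,7,8,9,10 taken -> place at 11.
Table: [., ., ., ., 641, 199, 836, 290, 461, 810, 135, 331, .]

6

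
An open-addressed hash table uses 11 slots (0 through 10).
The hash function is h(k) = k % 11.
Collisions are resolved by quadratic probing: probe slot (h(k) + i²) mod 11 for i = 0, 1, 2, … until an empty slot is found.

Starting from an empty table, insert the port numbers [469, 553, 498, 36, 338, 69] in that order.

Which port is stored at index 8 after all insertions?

Insert 469: h=7, slot 7 empty → index 7.
Insert 553: h=3, slot 3 empty → index 3.
Insert 498: h=3, slot 3 occupied → index 4.
Insert 36: h=3, slots 3,4,7 occupied → index 1.
Insert 338: h=8, slot 8 empty → index 8.
Insert 69: h=3, slots 3,4,7,1,8 occupied → index 6.
Table: [-, 36, -, 553, 498, -, 69, 469, 338, -, -]

338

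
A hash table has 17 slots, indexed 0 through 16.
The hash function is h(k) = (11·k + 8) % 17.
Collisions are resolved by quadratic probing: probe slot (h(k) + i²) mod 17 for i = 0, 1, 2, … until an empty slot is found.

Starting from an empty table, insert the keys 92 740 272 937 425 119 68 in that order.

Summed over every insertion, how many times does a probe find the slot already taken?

92 hashes to 0; slot 0 is free -> place at 0.
740 hashes to 5; slot 5 is free -> place at 5.
272 hashes to 8; slot 8 is free -> place at 8.
937 hashes to 13; slot 13 is free -> place at 13.
425 hashes to 8; 8 taken -> place at 9.
119 hashes to 8; 8,9 taken -> place at 12.
68 hashes to 8; 8,9,12,0 taken -> place at 7.
Table: [92, ∅, ∅, ∅, ∅, 740, ∅, 68, 272, 425, ∅, ∅, 119, 937, ∅, ∅, ∅]

7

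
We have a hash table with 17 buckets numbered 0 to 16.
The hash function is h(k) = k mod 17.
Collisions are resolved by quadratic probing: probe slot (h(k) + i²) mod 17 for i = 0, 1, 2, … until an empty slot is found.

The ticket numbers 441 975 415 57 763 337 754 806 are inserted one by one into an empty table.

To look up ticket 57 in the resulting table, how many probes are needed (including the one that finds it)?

Insert 441: h=16, slot 16 empty → index 16.
Insert 975: h=6, slot 6 empty → index 6.
Insert 415: h=7, slot 7 empty → index 7.
Insert 57: h=6, slots 6,7 occupied → index 10.
Insert 763: h=15, slot 15 empty → index 15.
Insert 337: h=14, slot 14 empty → index 14.
Insert 754: h=6, slots 6,7,10,15 occupied → index 5.
Insert 806: h=7, slot 7 occupied → index 8.
Table: [-, -, -, -, -, 754, 975, 415, 806, -, 57, -, -, -, 337, 763, 441]
Lookup 57: h=6, probe 6,7,10 → found at 10.

3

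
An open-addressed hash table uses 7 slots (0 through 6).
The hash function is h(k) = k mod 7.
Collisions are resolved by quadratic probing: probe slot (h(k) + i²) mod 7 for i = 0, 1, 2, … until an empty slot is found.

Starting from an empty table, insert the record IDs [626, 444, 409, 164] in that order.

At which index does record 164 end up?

5

626 hashes to 3; slot 3 is free → place at 3.
444 hashes to 3; 3 taken → place at 4.
409 hashes to 3; 3,4 taken → place at 0.
164 hashes to 3; 3,4,0 taken → place at 5.
Table: [409, _, _, 626, 444, 164, _]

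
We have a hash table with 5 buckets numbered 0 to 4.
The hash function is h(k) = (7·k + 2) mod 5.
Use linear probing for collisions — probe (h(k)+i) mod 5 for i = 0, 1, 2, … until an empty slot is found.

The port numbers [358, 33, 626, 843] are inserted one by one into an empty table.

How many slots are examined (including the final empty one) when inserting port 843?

358: h=3 -> slot 3
33: h=3, probe 3,4 -> slot 4
626: h=4, probe 4,0 -> slot 0
843: h=3, probe 3,4,0,1 -> slot 1
Table: [626, 843, -, 358, 33]

4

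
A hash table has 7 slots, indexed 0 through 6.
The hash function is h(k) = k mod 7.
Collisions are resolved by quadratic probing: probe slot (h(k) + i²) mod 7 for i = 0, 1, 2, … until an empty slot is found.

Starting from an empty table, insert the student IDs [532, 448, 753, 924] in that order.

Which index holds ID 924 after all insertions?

Insert 532: h=0, slot 0 empty -> index 0.
Insert 448: h=0, slot 0 occupied -> index 1.
Insert 753: h=4, slot 4 empty -> index 4.
Insert 924: h=0, slots 0,1,4 occupied -> index 2.
Table: [532, 448, 924, _, 753, _, _]

2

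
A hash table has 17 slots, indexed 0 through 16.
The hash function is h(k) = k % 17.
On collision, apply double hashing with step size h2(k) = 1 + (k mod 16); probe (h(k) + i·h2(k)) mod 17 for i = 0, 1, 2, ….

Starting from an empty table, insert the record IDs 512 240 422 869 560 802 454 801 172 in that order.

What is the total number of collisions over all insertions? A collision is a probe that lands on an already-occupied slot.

5

Insert 512: h=2, slot 2 empty -> index 2.
Insert 240: h=2, h2=1, slot 2 occupied -> index 3.
Insert 422: h=14, slot 14 empty -> index 14.
Insert 869: h=2, h2=6, slot 2 occupied -> index 8.
Insert 560: h=16, slot 16 empty -> index 16.
Insert 802: h=3, h2=3, slot 3 occupied -> index 6.
Insert 454: h=12, slot 12 empty -> index 12.
Insert 801: h=2, h2=2, slot 2 occupied -> index 4.
Insert 172: h=2, h2=13, slot 2 occupied -> index 15.
Table: [_, _, 512, 240, 801, _, 802, _, 869, _, _, _, 454, _, 422, 172, 560]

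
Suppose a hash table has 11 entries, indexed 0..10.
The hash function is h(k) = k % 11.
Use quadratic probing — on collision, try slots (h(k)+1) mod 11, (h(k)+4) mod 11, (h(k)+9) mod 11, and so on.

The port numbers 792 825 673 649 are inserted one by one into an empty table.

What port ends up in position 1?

792: h=0 -> slot 0
825: h=0, probe 0,1 -> slot 1
673: h=2 -> slot 2
649: h=0, probe 0,1,4 -> slot 4
Table: [792, 825, 673, ., 649, ., ., ., ., ., .]

825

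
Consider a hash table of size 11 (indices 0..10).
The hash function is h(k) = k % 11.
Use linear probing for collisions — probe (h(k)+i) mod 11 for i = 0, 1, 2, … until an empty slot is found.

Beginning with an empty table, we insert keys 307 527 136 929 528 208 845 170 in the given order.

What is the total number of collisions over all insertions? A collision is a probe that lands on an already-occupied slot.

6

307: h=10 => slot 10
527: h=10, probe 10,0 => slot 0
136: h=4 => slot 4
929: h=5 => slot 5
528: h=0, probe 0,1 => slot 1
208: h=10, probe 10,0,1,2 => slot 2
845: h=9 => slot 9
170: h=5, probe 5,6 => slot 6
Table: [527, 528, 208, ., 136, 929, 170, ., ., 845, 307]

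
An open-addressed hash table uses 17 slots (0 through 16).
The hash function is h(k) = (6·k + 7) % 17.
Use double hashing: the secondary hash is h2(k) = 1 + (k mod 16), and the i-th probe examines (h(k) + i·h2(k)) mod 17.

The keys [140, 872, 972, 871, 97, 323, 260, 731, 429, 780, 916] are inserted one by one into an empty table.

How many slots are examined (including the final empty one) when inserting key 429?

6

140: h=14 -> slot 14
872: h=3 -> slot 3
972: h=8 -> slot 8
871: h=14, h2=8, probe 14,5 -> slot 5
97: h=11 -> slot 11
323: h=7 -> slot 7
260: h=3, h2=5, probe 3,8,13 -> slot 13
731: h=7, h2=12, probe 7,2 -> slot 2
429: h=14, h2=14, probe 14,11,8,5,2,16 -> slot 16
780: h=12 -> slot 12
916: h=12, h2=5, probe 12,0 -> slot 0
Table: [916, ., 731, 872, ., 871, ., 323, 972, ., ., 97, 780, 260, 140, ., 429]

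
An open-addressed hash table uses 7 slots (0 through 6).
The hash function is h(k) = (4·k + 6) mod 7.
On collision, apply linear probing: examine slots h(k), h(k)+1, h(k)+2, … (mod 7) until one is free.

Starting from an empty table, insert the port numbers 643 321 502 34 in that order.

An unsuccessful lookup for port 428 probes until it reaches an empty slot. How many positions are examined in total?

4

643 hashes to 2; slot 2 is free → place at 2.
321 hashes to 2; 2 taken → place at 3.
502 hashes to 5; slot 5 is free → place at 5.
34 hashes to 2; 2,3 taken → place at 4.
Table: [—, —, 643, 321, 34, 502, —]
Lookup 428: h=3, probe 3,4,5,6 → slot 6 empty, not found.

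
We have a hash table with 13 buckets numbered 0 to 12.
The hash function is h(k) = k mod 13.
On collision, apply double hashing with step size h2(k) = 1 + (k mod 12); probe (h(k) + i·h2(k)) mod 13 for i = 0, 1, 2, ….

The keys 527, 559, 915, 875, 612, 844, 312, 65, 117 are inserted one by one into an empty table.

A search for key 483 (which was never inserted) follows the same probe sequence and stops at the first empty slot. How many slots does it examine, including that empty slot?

6

527 hashes to 7; slot 7 is free => place at 7.
559 hashes to 0; slot 0 is free => place at 0.
915 hashes to 5; slot 5 is free => place at 5.
875 hashes to 4; slot 4 is free => place at 4.
612 hashes to 1; slot 1 is free => place at 1.
844 hashes to 12; slot 12 is free => place at 12.
312 hashes to 0, h2=1; 0,1 taken => place at 2.
65 hashes to 0, h2=6; 0 taken => place at 6.
117 hashes to 0, h2=10; 0 taken => place at 10.
Table: [559, 612, 312, -, 875, 915, 65, 527, -, -, 117, -, 844]
Lookup 483: h=2, h2=4, probe 2,6,10,1,5,9 → slot 9 empty, not found.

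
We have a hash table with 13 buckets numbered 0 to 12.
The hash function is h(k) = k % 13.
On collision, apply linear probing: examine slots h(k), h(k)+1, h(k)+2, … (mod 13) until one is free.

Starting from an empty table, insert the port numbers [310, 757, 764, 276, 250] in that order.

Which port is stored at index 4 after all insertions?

310 hashes to 11; slot 11 is free → place at 11.
757 hashes to 3; slot 3 is free → place at 3.
764 hashes to 10; slot 10 is free → place at 10.
276 hashes to 3; 3 taken → place at 4.
250 hashes to 3; 3,4 taken → place at 5.
Table: [—, —, —, 757, 276, 250, —, —, —, —, 764, 310, —]

276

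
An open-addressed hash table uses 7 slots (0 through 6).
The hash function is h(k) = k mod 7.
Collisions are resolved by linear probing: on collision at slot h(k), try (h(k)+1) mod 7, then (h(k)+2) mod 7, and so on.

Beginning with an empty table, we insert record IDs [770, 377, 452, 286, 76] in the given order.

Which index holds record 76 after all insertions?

2

770 hashes to 0; slot 0 is free → place at 0.
377 hashes to 6; slot 6 is free → place at 6.
452 hashes to 4; slot 4 is free → place at 4.
286 hashes to 6; 6,0 taken → place at 1.
76 hashes to 6; 6,0,1 taken → place at 2.
Table: [770, 286, 76, _, 452, _, 377]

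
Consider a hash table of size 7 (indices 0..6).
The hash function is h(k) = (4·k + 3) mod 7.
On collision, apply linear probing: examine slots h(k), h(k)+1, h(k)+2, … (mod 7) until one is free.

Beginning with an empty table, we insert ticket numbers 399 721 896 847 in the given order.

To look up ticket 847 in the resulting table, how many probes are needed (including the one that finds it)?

4

399: h=3 → slot 3
721: h=3, probe 3,4 → slot 4
896: h=3, probe 3,4,5 → slot 5
847: h=3, probe 3,4,5,6 → slot 6
Table: [_, _, _, 399, 721, 896, 847]
Lookup 847: h=3, probe 3,4,5,6 → found at 6.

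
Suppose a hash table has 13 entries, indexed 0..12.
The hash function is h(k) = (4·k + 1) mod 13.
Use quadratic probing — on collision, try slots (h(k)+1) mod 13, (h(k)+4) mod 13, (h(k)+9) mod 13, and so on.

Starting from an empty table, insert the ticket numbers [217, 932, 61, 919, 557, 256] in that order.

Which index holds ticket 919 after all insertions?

Insert 217: h=11, slot 11 empty -> index 11.
Insert 932: h=11, slot 11 occupied -> index 12.
Insert 61: h=11, slots 11,12 occupied -> index 2.
Insert 919: h=11, slots 11,12,2 occupied -> index 7.
Insert 557: h=6, slot 6 empty -> index 6.
Insert 256: h=11, slots 11,12,2,7 occupied -> index 1.
Table: [-, 256, 61, -, -, -, 557, 919, -, -, -, 217, 932]

7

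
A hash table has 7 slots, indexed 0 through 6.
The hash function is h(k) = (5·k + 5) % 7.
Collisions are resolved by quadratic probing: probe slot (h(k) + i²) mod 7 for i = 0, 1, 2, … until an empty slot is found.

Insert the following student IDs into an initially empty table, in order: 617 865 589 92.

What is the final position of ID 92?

5

617: h=3 -> slot 3
865: h=4 -> slot 4
589: h=3, probe 3,4,0 -> slot 0
92: h=3, probe 3,4,0,5 -> slot 5
Table: [589, ∅, ∅, 617, 865, 92, ∅]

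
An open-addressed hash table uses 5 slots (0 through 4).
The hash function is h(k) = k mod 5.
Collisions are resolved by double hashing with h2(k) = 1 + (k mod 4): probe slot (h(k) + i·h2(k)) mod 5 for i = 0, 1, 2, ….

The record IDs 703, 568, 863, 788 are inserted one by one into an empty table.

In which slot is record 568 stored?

4

703: h=3 → slot 3
568: h=3, h2=1, probe 3,4 → slot 4
863: h=3, h2=4, probe 3,2 → slot 2
788: h=3, h2=1, probe 3,4,0 → slot 0
Table: [788, ∅, 863, 703, 568]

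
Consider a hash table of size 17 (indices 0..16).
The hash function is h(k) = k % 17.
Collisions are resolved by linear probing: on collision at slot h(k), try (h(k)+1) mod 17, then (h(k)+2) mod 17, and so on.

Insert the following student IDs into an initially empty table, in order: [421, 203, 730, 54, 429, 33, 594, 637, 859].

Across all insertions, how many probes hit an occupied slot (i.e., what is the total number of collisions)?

421: h=13 → slot 13
203: h=16 → slot 16
730: h=16, probe 16,0 → slot 0
54: h=3 → slot 3
429: h=4 → slot 4
33: h=16, probe 16,0,1 → slot 1
594: h=16, probe 16,0,1,2 → slot 2
637: h=8 → slot 8
859: h=9 → slot 9
Table: [730, 33, 594, 54, 429, ∅, ∅, ∅, 637, 859, ∅, ∅, ∅, 421, ∅, ∅, 203]

6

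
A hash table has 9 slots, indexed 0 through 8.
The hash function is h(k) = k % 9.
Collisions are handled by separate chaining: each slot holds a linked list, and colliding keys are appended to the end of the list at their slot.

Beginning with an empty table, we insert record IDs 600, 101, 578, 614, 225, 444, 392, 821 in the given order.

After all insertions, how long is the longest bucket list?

4

600 -> bucket 6
101 -> bucket 2
578 -> bucket 2 (collision)
614 -> bucket 2 (collision)
225 -> bucket 0
444 -> bucket 3
392 -> bucket 5
821 -> bucket 2 (collision)
Final buckets:
0: 225
1: -
2: 101 -> 578 -> 614 -> 821
3: 444
4: -
5: 392
6: 600
7: -
8: -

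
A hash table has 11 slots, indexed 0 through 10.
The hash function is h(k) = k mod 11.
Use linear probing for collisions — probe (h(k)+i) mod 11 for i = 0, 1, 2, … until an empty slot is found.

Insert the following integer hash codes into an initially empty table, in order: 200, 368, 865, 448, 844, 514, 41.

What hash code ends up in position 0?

Insert 200: h=2, slot 2 empty → index 2.
Insert 368: h=5, slot 5 empty → index 5.
Insert 865: h=7, slot 7 empty → index 7.
Insert 448: h=8, slot 8 empty → index 8.
Insert 844: h=8, slot 8 occupied → index 9.
Insert 514: h=8, slots 8,9 occupied → index 10.
Insert 41: h=8, slots 8,9,10 occupied → index 0.
Table: [41, ∅, 200, ∅, ∅, 368, ∅, 865, 448, 844, 514]

41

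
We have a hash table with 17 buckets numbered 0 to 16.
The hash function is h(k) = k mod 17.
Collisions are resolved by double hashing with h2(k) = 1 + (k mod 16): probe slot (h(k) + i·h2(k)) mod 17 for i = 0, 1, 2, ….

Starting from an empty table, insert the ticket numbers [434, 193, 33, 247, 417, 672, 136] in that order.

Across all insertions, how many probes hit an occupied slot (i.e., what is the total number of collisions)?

5

Insert 434: h=9, slot 9 empty → index 9.
Insert 193: h=6, slot 6 empty → index 6.
Insert 33: h=16, slot 16 empty → index 16.
Insert 247: h=9, h2=8, slot 9 occupied → index 0.
Insert 417: h=9, h2=2, slot 9 occupied → index 11.
Insert 672: h=9, h2=1, slot 9 occupied → index 10.
Insert 136: h=0, h2=9, slots 0,9 occupied → index 1.
Table: [247, 136, —, —, —, —, 193, —, —, 434, 672, 417, —, —, —, —, 33]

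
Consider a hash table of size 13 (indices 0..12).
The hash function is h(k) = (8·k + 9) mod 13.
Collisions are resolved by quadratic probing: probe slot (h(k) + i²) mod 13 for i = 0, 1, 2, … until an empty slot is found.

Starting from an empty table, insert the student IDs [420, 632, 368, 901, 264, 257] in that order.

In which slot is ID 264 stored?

11

420: h=2 -> slot 2
632: h=8 -> slot 8
368: h=2, probe 2,3 -> slot 3
901: h=2, probe 2,3,6 -> slot 6
264: h=2, probe 2,3,6,11 -> slot 11
257: h=11, probe 11,12 -> slot 12
Table: [_, _, 420, 368, _, _, 901, _, 632, _, _, 264, 257]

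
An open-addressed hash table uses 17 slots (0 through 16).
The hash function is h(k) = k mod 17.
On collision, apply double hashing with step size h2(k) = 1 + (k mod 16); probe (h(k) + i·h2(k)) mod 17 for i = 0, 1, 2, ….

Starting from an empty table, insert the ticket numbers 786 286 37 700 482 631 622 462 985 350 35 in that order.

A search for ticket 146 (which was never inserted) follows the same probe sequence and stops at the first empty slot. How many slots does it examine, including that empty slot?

2

Insert 786: h=4, slot 4 empty → index 4.
Insert 286: h=14, slot 14 empty → index 14.
Insert 37: h=3, slot 3 empty → index 3.
Insert 700: h=3, h2=13, slot 3 occupied → index 16.
Insert 482: h=6, slot 6 empty → index 6.
Insert 631: h=2, slot 2 empty → index 2.
Insert 622: h=10, slot 10 empty → index 10.
Insert 462: h=3, h2=15, slot 3 occupied → index 1.
Insert 985: h=16, h2=10, slot 16 occupied → index 9.
Insert 350: h=10, h2=15, slot 10 occupied → index 8.
Insert 35: h=1, h2=4, slot 1 occupied → index 5.
Table: [-, 462, 631, 37, 786, 35, 482, -, 350, 985, 622, -, -, -, 286, -, 700]
Lookup 146: h=10, h2=3, probe 10,13 → slot 13 empty, not found.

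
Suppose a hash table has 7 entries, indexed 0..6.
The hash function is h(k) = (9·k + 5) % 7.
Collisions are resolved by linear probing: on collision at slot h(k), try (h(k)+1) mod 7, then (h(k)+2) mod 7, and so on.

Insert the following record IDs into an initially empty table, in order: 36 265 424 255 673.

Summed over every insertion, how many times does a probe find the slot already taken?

Insert 36: h=0, slot 0 empty => index 0.
Insert 265: h=3, slot 3 empty => index 3.
Insert 424: h=6, slot 6 empty => index 6.
Insert 255: h=4, slot 4 empty => index 4.
Insert 673: h=0, slot 0 occupied => index 1.
Table: [36, 673, _, 265, 255, _, 424]

1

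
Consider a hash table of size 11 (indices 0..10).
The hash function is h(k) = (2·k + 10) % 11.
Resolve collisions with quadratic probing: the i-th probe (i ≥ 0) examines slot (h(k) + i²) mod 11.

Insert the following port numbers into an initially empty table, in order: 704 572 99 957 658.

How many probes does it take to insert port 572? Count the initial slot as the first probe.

2

704 hashes to 10; slot 10 is free -> place at 10.
572 hashes to 10; 10 taken -> place at 0.
99 hashes to 10; 10,0 taken -> place at 3.
957 hashes to 10; 10,0,3 taken -> place at 8.
658 hashes to 6; slot 6 is free -> place at 6.
Table: [572, —, —, 99, —, —, 658, —, 957, —, 704]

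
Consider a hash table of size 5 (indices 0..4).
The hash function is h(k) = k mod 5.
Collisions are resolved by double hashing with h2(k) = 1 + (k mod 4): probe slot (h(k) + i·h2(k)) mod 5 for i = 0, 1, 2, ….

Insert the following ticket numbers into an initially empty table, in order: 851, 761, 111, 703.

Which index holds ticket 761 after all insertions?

851 hashes to 1; slot 1 is free => place at 1.
761 hashes to 1, h2=2; 1 taken => place at 3.
111 hashes to 1, h2=4; 1 taken => place at 0.
703 hashes to 3, h2=4; 3 taken => place at 2.
Table: [111, 851, 703, 761, .]

3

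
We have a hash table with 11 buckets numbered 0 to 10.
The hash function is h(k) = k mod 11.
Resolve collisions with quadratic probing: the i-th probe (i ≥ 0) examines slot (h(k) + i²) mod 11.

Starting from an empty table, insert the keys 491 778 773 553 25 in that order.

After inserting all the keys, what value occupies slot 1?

491 hashes to 7; slot 7 is free → place at 7.
778 hashes to 8; slot 8 is free → place at 8.
773 hashes to 3; slot 3 is free → place at 3.
553 hashes to 3; 3 taken → place at 4.
25 hashes to 3; 3,4,7 taken → place at 1.
Table: [∅, 25, ∅, 773, 553, ∅, ∅, 491, 778, ∅, ∅]

25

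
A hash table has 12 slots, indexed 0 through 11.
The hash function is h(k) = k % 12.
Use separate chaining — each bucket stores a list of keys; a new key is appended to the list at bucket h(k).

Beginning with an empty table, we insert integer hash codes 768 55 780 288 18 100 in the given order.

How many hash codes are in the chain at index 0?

Insert 768: h=0, bucket 0 empty → new chain.
Insert 55: h=7, bucket 7 empty → new chain.
Insert 780: h=0, bucket 0 nonempty → append to chain.
Insert 288: h=0, bucket 0 nonempty → append to chain.
Insert 18: h=6, bucket 6 empty → new chain.
Insert 100: h=4, bucket 4 empty → new chain.
Final buckets:
0: 768 -> 780 -> 288
1: .
2: .
3: .
4: 100
5: .
6: 18
7: 55
8: .
9: .
10: .
11: .

3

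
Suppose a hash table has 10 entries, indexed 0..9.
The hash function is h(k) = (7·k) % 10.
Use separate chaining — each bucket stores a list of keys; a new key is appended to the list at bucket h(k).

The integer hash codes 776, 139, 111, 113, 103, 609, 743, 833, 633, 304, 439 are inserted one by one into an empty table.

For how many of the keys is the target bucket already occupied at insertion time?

Insert 776: h=2, bucket 2 empty → new chain.
Insert 139: h=3, bucket 3 empty → new chain.
Insert 111: h=7, bucket 7 empty → new chain.
Insert 113: h=1, bucket 1 empty → new chain.
Insert 103: h=1, bucket 1 nonempty → append to chain.
Insert 609: h=3, bucket 3 nonempty → append to chain.
Insert 743: h=1, bucket 1 nonempty → append to chain.
Insert 833: h=1, bucket 1 nonempty → append to chain.
Insert 633: h=1, bucket 1 nonempty → append to chain.
Insert 304: h=8, bucket 8 empty → new chain.
Insert 439: h=3, bucket 3 nonempty → append to chain.
Final buckets:
0: _
1: 113 -> 103 -> 743 -> 833 -> 633
2: 776
3: 139 -> 609 -> 439
4: _
5: _
6: _
7: 111
8: 304
9: _

6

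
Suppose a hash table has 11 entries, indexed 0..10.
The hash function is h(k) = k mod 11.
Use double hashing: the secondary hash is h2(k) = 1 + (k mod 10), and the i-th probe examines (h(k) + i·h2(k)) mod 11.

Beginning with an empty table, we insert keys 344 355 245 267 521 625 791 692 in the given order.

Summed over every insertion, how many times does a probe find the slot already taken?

344 hashes to 3; slot 3 is free => place at 3.
355 hashes to 3, h2=6; 3 taken => place at 9.
245 hashes to 3, h2=6; 3,9 taken => place at 4.
267 hashes to 3, h2=8; 3 taken => place at 0.
521 hashes to 4, h2=2; 4 taken => place at 6.
625 hashes to 9, h2=6; 9,4 taken => place at 10.
791 hashes to 10, h2=2; 10 taken => place at 1.
692 hashes to 10, h2=3; 10 taken => place at 2.
Table: [267, 791, 692, 344, 245, ., 521, ., ., 355, 625]

9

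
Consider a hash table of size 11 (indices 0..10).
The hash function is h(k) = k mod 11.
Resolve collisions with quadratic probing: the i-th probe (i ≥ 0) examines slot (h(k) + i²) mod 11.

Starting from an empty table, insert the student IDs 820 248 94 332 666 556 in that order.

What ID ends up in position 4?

666

Insert 820: h=6, slot 6 empty -> index 6.
Insert 248: h=6, slot 6 occupied -> index 7.
Insert 94: h=6, slots 6,7 occupied -> index 10.
Insert 332: h=2, slot 2 empty -> index 2.
Insert 666: h=6, slots 6,7,10 occupied -> index 4.
Insert 556: h=6, slots 6,7,10,4 occupied -> index 0.
Table: [556, ∅, 332, ∅, 666, ∅, 820, 248, ∅, ∅, 94]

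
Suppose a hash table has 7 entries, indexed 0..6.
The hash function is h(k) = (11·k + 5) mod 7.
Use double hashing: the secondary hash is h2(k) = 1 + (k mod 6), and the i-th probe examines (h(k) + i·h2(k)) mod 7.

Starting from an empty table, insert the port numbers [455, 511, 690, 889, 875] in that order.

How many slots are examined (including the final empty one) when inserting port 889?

3

Insert 455: h=5, slot 5 empty → index 5.
Insert 511: h=5, h2=2, slot 5 occupied → index 0.
Insert 690: h=0, h2=1, slot 0 occupied → index 1.
Insert 889: h=5, h2=2, slots 5,0 occupied → index 2.
Insert 875: h=5, h2=6, slot 5 occupied → index 4.
Table: [511, 690, 889, -, 875, 455, -]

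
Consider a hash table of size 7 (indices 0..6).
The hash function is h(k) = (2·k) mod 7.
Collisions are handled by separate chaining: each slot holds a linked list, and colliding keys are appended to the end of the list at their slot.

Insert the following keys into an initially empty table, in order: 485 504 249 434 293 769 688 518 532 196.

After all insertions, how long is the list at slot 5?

485 -> bucket 4
504 -> bucket 0
249 -> bucket 1
434 -> bucket 0 (collision)
293 -> bucket 5
769 -> bucket 5 (collision)
688 -> bucket 4 (collision)
518 -> bucket 0 (collision)
532 -> bucket 0 (collision)
196 -> bucket 0 (collision)
Final buckets:
0: 504 -> 434 -> 518 -> 532 -> 196
1: 249
2: _
3: _
4: 485 -> 688
5: 293 -> 769
6: _

2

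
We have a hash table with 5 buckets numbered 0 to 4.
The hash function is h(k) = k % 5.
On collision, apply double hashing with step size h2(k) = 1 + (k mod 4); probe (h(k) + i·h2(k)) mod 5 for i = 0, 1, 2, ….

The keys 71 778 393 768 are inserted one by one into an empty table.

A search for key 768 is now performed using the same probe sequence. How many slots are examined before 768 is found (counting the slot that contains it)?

71: h=1 → slot 1
778: h=3 → slot 3
393: h=3, h2=2, probe 3,0 → slot 0
768: h=3, h2=1, probe 3,4 → slot 4
Table: [393, 71, ., 778, 768]
Lookup 768: h=3, h2=1, probe 3,4 → found at 4.

2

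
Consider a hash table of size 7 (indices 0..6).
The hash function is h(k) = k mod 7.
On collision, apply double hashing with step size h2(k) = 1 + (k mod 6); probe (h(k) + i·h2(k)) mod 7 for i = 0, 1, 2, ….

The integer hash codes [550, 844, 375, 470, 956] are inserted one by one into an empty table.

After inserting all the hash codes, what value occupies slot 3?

550: h=4 → slot 4
844: h=4, h2=5, probe 4,2 → slot 2
375: h=4, h2=4, probe 4,1 → slot 1
470: h=1, h2=3, probe 1,4,0 → slot 0
956: h=4, h2=3, probe 4,0,3 → slot 3
Table: [470, 375, 844, 956, 550, _, _]

956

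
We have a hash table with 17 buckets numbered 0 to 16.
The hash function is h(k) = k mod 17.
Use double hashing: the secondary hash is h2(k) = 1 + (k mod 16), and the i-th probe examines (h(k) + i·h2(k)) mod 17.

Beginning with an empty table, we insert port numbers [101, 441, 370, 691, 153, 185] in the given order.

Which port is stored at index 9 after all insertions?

101 hashes to 16; slot 16 is free => place at 16.
441 hashes to 16, h2=10; 16 taken => place at 9.
370 hashes to 13; slot 13 is free => place at 13.
691 hashes to 11; slot 11 is free => place at 11.
153 hashes to 0; slot 0 is free => place at 0.
185 hashes to 15; slot 15 is free => place at 15.
Table: [153, _, _, _, _, _, _, _, _, 441, _, 691, _, 370, _, 185, 101]

441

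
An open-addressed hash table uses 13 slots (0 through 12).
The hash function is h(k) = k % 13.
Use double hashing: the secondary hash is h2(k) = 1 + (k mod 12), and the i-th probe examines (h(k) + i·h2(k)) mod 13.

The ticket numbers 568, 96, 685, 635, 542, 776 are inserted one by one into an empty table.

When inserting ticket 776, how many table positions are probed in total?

3

Insert 568: h=9, slot 9 empty → index 9.
Insert 96: h=5, slot 5 empty → index 5.
Insert 685: h=9, h2=2, slot 9 occupied → index 11.
Insert 635: h=11, h2=12, slot 11 occupied → index 10.
Insert 542: h=9, h2=3, slot 9 occupied → index 12.
Insert 776: h=9, h2=9, slots 9,5 occupied → index 1.
Table: [_, 776, _, _, _, 96, _, _, _, 568, 635, 685, 542]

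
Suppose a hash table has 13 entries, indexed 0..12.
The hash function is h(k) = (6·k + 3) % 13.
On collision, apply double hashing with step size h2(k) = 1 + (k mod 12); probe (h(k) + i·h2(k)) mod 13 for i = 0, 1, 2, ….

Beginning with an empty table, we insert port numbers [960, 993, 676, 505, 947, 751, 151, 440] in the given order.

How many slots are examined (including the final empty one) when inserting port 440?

Insert 960: h=4, slot 4 empty => index 4.
Insert 993: h=7, slot 7 empty => index 7.
Insert 676: h=3, slot 3 empty => index 3.
Insert 505: h=4, h2=2, slot 4 occupied => index 6.
Insert 947: h=4, h2=12, slots 4,3 occupied => index 2.
Insert 751: h=11, slot 11 empty => index 11.
Insert 151: h=12, slot 12 empty => index 12.
Insert 440: h=4, h2=9, slot 4 occupied => index 0.
Table: [440, _, 947, 676, 960, _, 505, 993, _, _, _, 751, 151]

2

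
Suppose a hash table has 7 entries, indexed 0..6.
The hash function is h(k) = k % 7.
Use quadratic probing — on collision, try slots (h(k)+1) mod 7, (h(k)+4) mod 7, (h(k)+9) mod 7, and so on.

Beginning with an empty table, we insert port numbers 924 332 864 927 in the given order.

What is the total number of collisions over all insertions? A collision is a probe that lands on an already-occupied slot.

924: h=0 -> slot 0
332: h=3 -> slot 3
864: h=3, probe 3,4 -> slot 4
927: h=3, probe 3,4,0,5 -> slot 5
Table: [924, ∅, ∅, 332, 864, 927, ∅]

4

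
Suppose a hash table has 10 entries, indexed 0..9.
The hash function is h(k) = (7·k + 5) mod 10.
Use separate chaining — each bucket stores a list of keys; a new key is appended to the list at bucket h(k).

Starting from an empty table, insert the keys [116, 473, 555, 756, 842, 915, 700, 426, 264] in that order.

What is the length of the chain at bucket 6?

1

Insert 116: h=7, bucket 7 empty -> new chain.
Insert 473: h=6, bucket 6 empty -> new chain.
Insert 555: h=0, bucket 0 empty -> new chain.
Insert 756: h=7, bucket 7 nonempty -> append to chain.
Insert 842: h=9, bucket 9 empty -> new chain.
Insert 915: h=0, bucket 0 nonempty -> append to chain.
Insert 700: h=5, bucket 5 empty -> new chain.
Insert 426: h=7, bucket 7 nonempty -> append to chain.
Insert 264: h=3, bucket 3 empty -> new chain.
Final buckets:
0: 555 -> 915
1: —
2: —
3: 264
4: —
5: 700
6: 473
7: 116 -> 756 -> 426
8: —
9: 842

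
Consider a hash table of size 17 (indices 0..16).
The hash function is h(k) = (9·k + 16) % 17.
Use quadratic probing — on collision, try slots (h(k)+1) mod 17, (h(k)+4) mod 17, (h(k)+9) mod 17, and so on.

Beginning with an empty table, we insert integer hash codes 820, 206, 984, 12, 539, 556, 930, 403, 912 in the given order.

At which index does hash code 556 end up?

820 hashes to 1; slot 1 is free => place at 1.
206 hashes to 0; slot 0 is free => place at 0.
984 hashes to 15; slot 15 is free => place at 15.
12 hashes to 5; slot 5 is free => place at 5.
539 hashes to 5; 5 taken => place at 6.
556 hashes to 5; 5,6 taken => place at 9.
930 hashes to 5; 5,6,9 taken => place at 14.
403 hashes to 5; 5,6,9,14 taken => place at 4.
912 hashes to 13; slot 13 is free => place at 13.
Table: [206, 820, ., ., 403, 12, 539, ., ., 556, ., ., ., 912, 930, 984, .]

9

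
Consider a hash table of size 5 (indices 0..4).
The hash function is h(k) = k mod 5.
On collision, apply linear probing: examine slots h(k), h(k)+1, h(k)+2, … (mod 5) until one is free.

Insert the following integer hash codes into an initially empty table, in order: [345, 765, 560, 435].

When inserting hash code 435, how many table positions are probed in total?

4

345: h=0 -> slot 0
765: h=0, probe 0,1 -> slot 1
560: h=0, probe 0,1,2 -> slot 2
435: h=0, probe 0,1,2,3 -> slot 3
Table: [345, 765, 560, 435, -]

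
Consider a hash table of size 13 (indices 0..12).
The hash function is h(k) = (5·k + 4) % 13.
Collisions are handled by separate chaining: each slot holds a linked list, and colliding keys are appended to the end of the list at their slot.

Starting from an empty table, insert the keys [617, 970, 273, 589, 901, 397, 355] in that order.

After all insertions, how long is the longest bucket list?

3

617 → bucket 8
970 → bucket 5
273 → bucket 4
589 → bucket 11
901 → bucket 11 (collision)
397 → bucket 0
355 → bucket 11 (collision)
Final buckets:
0: 397
1: —
2: —
3: —
4: 273
5: 970
6: —
7: —
8: 617
9: —
10: —
11: 589 -> 901 -> 355
12: —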